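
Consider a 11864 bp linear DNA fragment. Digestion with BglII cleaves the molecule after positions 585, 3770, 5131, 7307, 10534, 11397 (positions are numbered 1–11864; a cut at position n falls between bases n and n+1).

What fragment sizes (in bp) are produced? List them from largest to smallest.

Linear molecule, 6 cuts → 7 fragments:
  585 − 0 = 585 bp
  3770 − 585 = 3185 bp
  5131 − 3770 = 1361 bp
  7307 − 5131 = 2176 bp
  10534 − 7307 = 3227 bp
  11397 − 10534 = 863 bp
  11864 − 11397 = 467 bp
Sorted largest to smallest: 3227, 3185, 2176, 1361, 863, 585, 467 bp.

3227, 3185, 2176, 1361, 863, 585, 467 bp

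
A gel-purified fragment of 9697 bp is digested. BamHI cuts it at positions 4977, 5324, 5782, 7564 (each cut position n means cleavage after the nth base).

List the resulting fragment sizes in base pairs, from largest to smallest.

4977, 2133, 1782, 458, 347 bp

Linear molecule, 4 cuts → 5 fragments:
  4977 − 0 = 4977 bp
  5324 − 4977 = 347 bp
  5782 − 5324 = 458 bp
  7564 − 5782 = 1782 bp
  9697 − 7564 = 2133 bp
Sorted largest to smallest: 4977, 2133, 1782, 458, 347 bp.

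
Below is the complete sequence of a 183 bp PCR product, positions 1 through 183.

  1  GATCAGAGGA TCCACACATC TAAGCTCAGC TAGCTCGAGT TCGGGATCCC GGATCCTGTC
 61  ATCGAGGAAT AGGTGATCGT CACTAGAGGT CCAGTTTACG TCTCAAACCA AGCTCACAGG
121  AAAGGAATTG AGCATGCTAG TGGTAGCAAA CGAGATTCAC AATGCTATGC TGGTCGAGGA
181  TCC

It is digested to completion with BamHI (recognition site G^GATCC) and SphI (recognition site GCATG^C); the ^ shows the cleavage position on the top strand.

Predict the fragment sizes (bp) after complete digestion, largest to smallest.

BamHI sites (GGATCC) start at positions 8, 44, 51, 178.
BamHI cuts after the first base of each site, so after positions 8, 44, 51, 178.
The SphI site (GCATGC) starts at position 132.
SphI cuts after base 5 of each site (before the last base), so after position 136.
Combined cut positions: 8, 44, 51, 136, 178.
Linear molecule, 5 cuts → 6 fragments:
  1–8 → 8 bp
  9–44 → 36 bp
  45–51 → 7 bp
  52–136 → 85 bp
  137–178 → 42 bp
  179–183 → 5 bp
Sorted largest to smallest: 85, 42, 36, 8, 7, 5 bp.

85, 42, 36, 8, 7, 5 bp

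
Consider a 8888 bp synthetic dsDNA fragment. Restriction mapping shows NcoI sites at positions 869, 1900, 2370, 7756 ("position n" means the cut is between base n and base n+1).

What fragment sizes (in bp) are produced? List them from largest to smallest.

5386, 1132, 1031, 869, 470 bp

Linear molecule, 4 cuts → 5 fragments:
  869 − 0 = 869 bp
  1900 − 869 = 1031 bp
  2370 − 1900 = 470 bp
  7756 − 2370 = 5386 bp
  8888 − 7756 = 1132 bp
Sorted largest to smallest: 5386, 1132, 1031, 869, 470 bp.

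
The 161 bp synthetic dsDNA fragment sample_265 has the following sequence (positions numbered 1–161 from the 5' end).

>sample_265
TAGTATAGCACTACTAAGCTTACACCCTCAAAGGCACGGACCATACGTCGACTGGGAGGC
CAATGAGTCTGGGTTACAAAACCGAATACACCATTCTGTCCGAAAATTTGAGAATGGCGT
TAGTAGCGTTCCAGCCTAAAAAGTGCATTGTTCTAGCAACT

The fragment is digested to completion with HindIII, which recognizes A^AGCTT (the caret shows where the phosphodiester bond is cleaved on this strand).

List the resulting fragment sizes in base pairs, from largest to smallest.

The HindIII site (AAGCTT) starts at position 16.
HindIII cuts after the first base of each site, so after position 16.
Linear molecule, 1 cut → 2 fragments:
  1–16 → 16 bp
  17–161 → 145 bp
Sorted largest to smallest: 145, 16 bp.

145, 16 bp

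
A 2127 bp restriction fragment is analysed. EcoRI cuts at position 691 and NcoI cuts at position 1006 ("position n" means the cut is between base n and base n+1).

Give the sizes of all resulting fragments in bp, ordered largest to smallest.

1121, 691, 315 bp

Combined cut positions (sorted): 691, 1006.
Linear molecule, 2 cuts → 3 fragments:
  691 − 0 = 691 bp
  1006 − 691 = 315 bp
  2127 − 1006 = 1121 bp
Sorted largest to smallest: 1121, 691, 315 bp.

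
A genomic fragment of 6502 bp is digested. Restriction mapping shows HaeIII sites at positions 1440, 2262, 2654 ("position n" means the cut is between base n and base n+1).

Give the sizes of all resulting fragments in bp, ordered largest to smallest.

3848, 1440, 822, 392 bp

Linear molecule, 3 cuts → 4 fragments:
  1440 − 0 = 1440 bp
  2262 − 1440 = 822 bp
  2654 − 2262 = 392 bp
  6502 − 2654 = 3848 bp
Sorted largest to smallest: 3848, 1440, 822, 392 bp.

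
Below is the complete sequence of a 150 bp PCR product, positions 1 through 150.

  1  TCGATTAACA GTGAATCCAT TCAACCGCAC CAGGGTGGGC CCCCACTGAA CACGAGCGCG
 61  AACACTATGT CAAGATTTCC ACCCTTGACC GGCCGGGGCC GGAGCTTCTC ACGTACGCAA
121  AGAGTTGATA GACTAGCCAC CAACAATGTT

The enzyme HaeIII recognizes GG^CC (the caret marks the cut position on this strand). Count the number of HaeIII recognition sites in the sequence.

3

GGCC occurs starting at positions 38, 91, 97.
HaeIII cuts at 3 sites.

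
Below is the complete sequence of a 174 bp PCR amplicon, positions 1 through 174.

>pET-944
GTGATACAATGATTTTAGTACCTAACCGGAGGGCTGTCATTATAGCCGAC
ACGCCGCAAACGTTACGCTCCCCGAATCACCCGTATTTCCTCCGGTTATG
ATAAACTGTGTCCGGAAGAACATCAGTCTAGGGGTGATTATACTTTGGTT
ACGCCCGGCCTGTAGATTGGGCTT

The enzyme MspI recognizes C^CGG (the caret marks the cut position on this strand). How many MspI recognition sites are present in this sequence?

CCGG occurs starting at positions 26, 92, 112, 155.
MspI cuts at 4 sites.

4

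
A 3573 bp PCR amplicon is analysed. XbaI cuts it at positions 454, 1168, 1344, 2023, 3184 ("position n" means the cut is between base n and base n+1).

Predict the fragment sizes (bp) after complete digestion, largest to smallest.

Linear molecule, 5 cuts → 6 fragments:
  454 − 0 = 454 bp
  1168 − 454 = 714 bp
  1344 − 1168 = 176 bp
  2023 − 1344 = 679 bp
  3184 − 2023 = 1161 bp
  3573 − 3184 = 389 bp
Sorted largest to smallest: 1161, 714, 679, 454, 389, 176 bp.

1161, 714, 679, 454, 389, 176 bp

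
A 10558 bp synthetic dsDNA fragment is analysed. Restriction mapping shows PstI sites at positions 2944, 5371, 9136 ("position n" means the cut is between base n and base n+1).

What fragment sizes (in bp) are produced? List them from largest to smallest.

3765, 2944, 2427, 1422 bp

Linear molecule, 3 cuts → 4 fragments:
  2944 − 0 = 2944 bp
  5371 − 2944 = 2427 bp
  9136 − 5371 = 3765 bp
  10558 − 9136 = 1422 bp
Sorted largest to smallest: 3765, 2944, 2427, 1422 bp.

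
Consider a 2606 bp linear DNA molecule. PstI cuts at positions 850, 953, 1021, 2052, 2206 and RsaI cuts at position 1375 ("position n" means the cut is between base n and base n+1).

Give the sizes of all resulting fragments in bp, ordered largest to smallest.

850, 677, 400, 354, 154, 103, 68 bp

Combined cut positions (sorted): 850, 953, 1021, 1375, 2052, 2206.
Linear molecule, 6 cuts → 7 fragments:
  850 − 0 = 850 bp
  953 − 850 = 103 bp
  1021 − 953 = 68 bp
  1375 − 1021 = 354 bp
  2052 − 1375 = 677 bp
  2206 − 2052 = 154 bp
  2606 − 2206 = 400 bp
Sorted largest to smallest: 850, 677, 400, 354, 154, 103, 68 bp.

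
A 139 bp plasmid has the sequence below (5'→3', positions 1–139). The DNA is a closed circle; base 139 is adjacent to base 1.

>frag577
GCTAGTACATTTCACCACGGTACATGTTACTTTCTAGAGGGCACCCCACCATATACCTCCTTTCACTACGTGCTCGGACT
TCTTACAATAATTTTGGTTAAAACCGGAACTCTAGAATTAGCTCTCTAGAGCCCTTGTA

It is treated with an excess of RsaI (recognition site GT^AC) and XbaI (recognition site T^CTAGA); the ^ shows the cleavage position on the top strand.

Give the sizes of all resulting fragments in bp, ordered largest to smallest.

78, 20, 15, 14, 12 bp

RsaI sites (GTAC) start at positions 5, 20.
RsaI cuts after base 2 of each site, so after positions 6, 21.
XbaI sites (TCTAGA) start at positions 33, 111, 125.
XbaI cuts after the first base of each site, so after positions 33, 111, 125.
Combined cut positions: 6, 21, 33, 111, 125.
Circular molecule, 5 cuts → 5 fragments:
  7–21 → 15 bp
  22–33 → 12 bp
  34–111 → 78 bp
  112–125 → 14 bp
  126–139 then 1–6 → 14 + 6 = 20 bp
Sorted largest to smallest: 78, 20, 15, 14, 12 bp.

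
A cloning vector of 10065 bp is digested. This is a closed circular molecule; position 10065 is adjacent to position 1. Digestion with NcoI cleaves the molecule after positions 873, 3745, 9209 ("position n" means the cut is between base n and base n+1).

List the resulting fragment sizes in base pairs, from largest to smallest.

Circular molecule, 3 cuts → 3 fragments:
  3745 − 873 = 2872 bp
  9209 − 3745 = 5464 bp
  wrap: 10065 − 9209 + 873 = 1729 bp
Sorted largest to smallest: 5464, 2872, 1729 bp.

5464, 2872, 1729 bp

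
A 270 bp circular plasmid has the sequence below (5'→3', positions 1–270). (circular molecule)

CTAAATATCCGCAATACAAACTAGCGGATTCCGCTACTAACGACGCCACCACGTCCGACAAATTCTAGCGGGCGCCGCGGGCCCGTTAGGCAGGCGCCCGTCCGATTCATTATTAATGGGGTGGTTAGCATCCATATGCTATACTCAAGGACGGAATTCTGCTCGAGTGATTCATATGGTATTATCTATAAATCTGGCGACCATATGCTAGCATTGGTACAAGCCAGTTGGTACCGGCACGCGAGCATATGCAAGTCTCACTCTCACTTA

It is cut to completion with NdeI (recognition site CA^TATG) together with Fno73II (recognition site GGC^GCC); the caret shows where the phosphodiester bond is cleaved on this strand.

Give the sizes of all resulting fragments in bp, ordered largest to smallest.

96, 44, 40, 39, 29, 22 bp

NdeI sites (CATATG) start at positions 133, 173, 202, 246.
NdeI cuts after base 2 of each site, so after positions 134, 174, 203, 247.
Fno73II sites (GGCGCC) start at positions 71, 93.
Fno73II cuts after base 3 of each site, so after positions 73, 95.
Combined cut positions: 73, 95, 134, 174, 203, 247.
Circular molecule, 6 cuts → 6 fragments:
  74–95 → 22 bp
  96–134 → 39 bp
  135–174 → 40 bp
  175–203 → 29 bp
  204–247 → 44 bp
  248–270 then 1–73 → 23 + 73 = 96 bp
Sorted largest to smallest: 96, 44, 40, 39, 29, 22 bp.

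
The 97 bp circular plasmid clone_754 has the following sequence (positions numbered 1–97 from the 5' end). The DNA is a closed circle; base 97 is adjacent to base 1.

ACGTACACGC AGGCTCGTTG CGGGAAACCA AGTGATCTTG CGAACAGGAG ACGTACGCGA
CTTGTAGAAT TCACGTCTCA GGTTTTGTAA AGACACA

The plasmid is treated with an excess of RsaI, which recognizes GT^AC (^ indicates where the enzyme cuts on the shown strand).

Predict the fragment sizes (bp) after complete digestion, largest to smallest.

RsaI sites (GTAC) start at positions 3, 53.
RsaI cuts after base 2 of each site, so after positions 4, 54.
Circular molecule, 2 cuts → 2 fragments:
  5–54 → 50 bp
  55–97 then 1–4 → 43 + 4 = 47 bp
Sorted largest to smallest: 50, 47 bp.

50, 47 bp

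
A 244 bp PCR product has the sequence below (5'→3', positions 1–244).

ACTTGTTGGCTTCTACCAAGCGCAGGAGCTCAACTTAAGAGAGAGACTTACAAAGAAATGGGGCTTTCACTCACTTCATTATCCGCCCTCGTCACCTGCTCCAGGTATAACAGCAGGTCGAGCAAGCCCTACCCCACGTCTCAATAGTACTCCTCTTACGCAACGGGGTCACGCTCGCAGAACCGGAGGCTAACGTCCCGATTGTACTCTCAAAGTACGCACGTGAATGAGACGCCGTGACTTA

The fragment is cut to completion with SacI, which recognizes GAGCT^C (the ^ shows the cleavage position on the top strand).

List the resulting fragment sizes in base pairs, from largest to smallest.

The SacI site (GAGCTC) starts at position 26.
SacI cuts after base 5 of each site (before the last base), so after position 30.
Linear molecule, 1 cut → 2 fragments:
  1–30 → 30 bp
  31–244 → 214 bp
Sorted largest to smallest: 214, 30 bp.

214, 30 bp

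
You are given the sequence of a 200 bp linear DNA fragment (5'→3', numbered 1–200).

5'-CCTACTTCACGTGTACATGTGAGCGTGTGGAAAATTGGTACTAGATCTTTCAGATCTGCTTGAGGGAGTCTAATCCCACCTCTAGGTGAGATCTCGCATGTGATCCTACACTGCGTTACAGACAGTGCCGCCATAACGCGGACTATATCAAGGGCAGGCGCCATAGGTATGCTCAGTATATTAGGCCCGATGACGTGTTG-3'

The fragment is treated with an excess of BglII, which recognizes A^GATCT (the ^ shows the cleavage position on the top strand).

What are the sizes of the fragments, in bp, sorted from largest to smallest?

111, 43, 37, 9 bp

BglII sites (AGATCT) start at positions 43, 52, 89.
BglII cuts after the first base of each site, so after positions 43, 52, 89.
Linear molecule, 3 cuts → 4 fragments:
  1–43 → 43 bp
  44–52 → 9 bp
  53–89 → 37 bp
  90–200 → 111 bp
Sorted largest to smallest: 111, 43, 37, 9 bp.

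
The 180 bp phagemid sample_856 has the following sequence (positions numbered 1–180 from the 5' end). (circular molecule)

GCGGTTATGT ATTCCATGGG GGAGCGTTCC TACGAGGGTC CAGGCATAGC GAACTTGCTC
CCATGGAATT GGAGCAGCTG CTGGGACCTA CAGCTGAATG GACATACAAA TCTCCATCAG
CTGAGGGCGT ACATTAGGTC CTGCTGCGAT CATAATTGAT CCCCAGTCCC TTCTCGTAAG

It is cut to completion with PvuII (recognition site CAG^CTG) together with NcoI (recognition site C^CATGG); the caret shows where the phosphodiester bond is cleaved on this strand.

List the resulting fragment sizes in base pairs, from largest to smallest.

PvuII sites (CAGCTG) start at positions 75, 91, 118.
PvuII cuts after base 3 of each site, so after positions 77, 93, 120.
NcoI sites (CCATGG) start at positions 14, 61.
NcoI cuts after the first base of each site, so after positions 14, 61.
Combined cut positions: 14, 61, 77, 93, 120.
Circular molecule, 5 cuts → 5 fragments:
  15–61 → 47 bp
  62–77 → 16 bp
  78–93 → 16 bp
  94–120 → 27 bp
  121–180 then 1–14 → 60 + 14 = 74 bp
Sorted largest to smallest: 74, 47, 27, 16, 16 bp.

74, 47, 27, 16, 16 bp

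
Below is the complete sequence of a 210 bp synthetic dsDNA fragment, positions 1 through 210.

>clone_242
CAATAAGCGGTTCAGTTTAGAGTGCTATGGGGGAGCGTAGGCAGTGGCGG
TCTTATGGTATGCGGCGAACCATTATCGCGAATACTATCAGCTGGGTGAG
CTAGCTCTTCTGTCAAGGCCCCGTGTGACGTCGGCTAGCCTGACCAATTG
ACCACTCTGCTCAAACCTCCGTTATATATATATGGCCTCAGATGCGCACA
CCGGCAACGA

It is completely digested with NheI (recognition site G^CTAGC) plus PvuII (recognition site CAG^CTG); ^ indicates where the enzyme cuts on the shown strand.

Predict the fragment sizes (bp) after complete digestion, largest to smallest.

91, 76, 34, 9 bp

NheI sites (GCTAGC) start at positions 100, 134.
NheI cuts after the first base of each site, so after positions 100, 134.
The PvuII site (CAGCTG) starts at position 89.
PvuII cuts after base 3 of each site, so after position 91.
Combined cut positions: 91, 100, 134.
Linear molecule, 3 cuts → 4 fragments:
  1–91 → 91 bp
  92–100 → 9 bp
  101–134 → 34 bp
  135–210 → 76 bp
Sorted largest to smallest: 91, 76, 34, 9 bp.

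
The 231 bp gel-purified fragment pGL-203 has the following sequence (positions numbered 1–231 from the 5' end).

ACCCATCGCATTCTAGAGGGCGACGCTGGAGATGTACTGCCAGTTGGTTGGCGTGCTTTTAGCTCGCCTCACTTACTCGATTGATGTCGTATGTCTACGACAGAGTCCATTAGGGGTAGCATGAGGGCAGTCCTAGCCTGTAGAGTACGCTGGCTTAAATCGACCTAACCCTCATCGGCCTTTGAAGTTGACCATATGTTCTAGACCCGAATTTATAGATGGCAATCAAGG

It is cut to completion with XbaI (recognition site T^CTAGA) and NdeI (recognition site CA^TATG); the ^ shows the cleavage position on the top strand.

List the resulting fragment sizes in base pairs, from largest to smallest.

XbaI sites (TCTAGA) start at positions 12, 200.
XbaI cuts after the first base of each site, so after positions 12, 200.
The NdeI site (CATATG) starts at position 193.
NdeI cuts after base 2 of each site, so after position 194.
Combined cut positions: 12, 194, 200.
Linear molecule, 3 cuts → 4 fragments:
  1–12 → 12 bp
  13–194 → 182 bp
  195–200 → 6 bp
  201–231 → 31 bp
Sorted largest to smallest: 182, 31, 12, 6 bp.

182, 31, 12, 6 bp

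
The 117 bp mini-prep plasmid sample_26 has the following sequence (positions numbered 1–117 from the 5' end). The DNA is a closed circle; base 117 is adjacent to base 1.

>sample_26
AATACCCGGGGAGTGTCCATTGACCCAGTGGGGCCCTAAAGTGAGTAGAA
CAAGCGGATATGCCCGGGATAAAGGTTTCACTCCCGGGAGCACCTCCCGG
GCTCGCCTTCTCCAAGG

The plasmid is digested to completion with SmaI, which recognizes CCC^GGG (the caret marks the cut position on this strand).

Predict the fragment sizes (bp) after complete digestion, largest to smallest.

58, 26, 20, 13 bp

SmaI sites (CCCGGG) start at positions 5, 63, 83, 96.
SmaI cuts after base 3 of each site, so after positions 7, 65, 85, 98.
Circular molecule, 4 cuts → 4 fragments:
  8–65 → 58 bp
  66–85 → 20 bp
  86–98 → 13 bp
  99–117 then 1–7 → 19 + 7 = 26 bp
Sorted largest to smallest: 58, 26, 20, 13 bp.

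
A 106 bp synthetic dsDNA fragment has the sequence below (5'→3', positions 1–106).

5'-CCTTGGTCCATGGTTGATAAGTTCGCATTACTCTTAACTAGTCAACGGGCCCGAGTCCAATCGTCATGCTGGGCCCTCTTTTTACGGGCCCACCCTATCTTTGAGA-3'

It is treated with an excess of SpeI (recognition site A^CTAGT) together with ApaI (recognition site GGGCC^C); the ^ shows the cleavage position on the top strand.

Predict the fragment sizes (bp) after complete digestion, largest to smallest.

37, 24, 16, 15, 14 bp

The SpeI site (ACTAGT) starts at position 37.
SpeI cuts after the first base of each site, so after position 37.
ApaI sites (GGGCCC) start at positions 47, 71, 86.
ApaI cuts after base 5 of each site (before the last base), so after positions 51, 75, 90.
Combined cut positions: 37, 51, 75, 90.
Linear molecule, 4 cuts → 5 fragments:
  1–37 → 37 bp
  38–51 → 14 bp
  52–75 → 24 bp
  76–90 → 15 bp
  91–106 → 16 bp
Sorted largest to smallest: 37, 24, 16, 15, 14 bp.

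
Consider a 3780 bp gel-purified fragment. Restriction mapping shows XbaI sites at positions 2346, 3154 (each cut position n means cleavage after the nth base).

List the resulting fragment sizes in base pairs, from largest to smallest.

Linear molecule, 2 cuts → 3 fragments:
  2346 − 0 = 2346 bp
  3154 − 2346 = 808 bp
  3780 − 3154 = 626 bp
Sorted largest to smallest: 2346, 808, 626 bp.

2346, 808, 626 bp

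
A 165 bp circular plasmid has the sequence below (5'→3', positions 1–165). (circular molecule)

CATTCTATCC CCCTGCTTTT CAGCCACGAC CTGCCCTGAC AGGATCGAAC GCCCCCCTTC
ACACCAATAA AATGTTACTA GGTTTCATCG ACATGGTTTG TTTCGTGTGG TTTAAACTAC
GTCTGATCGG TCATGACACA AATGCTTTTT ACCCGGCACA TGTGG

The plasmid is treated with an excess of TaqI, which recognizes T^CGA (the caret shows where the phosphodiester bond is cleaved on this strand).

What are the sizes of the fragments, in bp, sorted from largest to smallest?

122, 43 bp

TaqI sites (TCGA) start at positions 45, 88.
TaqI cuts after the first base of each site, so after positions 45, 88.
Circular molecule, 2 cuts → 2 fragments:
  46–88 → 43 bp
  89–165 then 1–45 → 77 + 45 = 122 bp
Sorted largest to smallest: 122, 43 bp.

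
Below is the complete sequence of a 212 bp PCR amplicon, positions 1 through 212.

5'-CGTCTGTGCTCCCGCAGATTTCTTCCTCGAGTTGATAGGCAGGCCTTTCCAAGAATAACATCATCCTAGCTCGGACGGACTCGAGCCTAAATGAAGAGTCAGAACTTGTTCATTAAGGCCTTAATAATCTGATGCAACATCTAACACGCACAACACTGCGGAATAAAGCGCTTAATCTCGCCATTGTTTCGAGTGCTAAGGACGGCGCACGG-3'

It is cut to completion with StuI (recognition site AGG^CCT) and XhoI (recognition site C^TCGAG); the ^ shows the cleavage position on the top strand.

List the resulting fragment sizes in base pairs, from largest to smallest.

StuI sites (AGGCCT) start at positions 41, 116.
StuI cuts after base 3 of each site, so after positions 43, 118.
XhoI sites (CTCGAG) start at positions 26, 80.
XhoI cuts after the first base of each site, so after positions 26, 80.
Combined cut positions: 26, 43, 80, 118.
Linear molecule, 4 cuts → 5 fragments:
  1–26 → 26 bp
  27–43 → 17 bp
  44–80 → 37 bp
  81–118 → 38 bp
  119–212 → 94 bp
Sorted largest to smallest: 94, 38, 37, 26, 17 bp.

94, 38, 37, 26, 17 bp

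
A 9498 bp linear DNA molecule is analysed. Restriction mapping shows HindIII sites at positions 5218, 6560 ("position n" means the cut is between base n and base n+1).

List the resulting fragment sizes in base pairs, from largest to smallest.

5218, 2938, 1342 bp

Linear molecule, 2 cuts → 3 fragments:
  5218 − 0 = 5218 bp
  6560 − 5218 = 1342 bp
  9498 − 6560 = 2938 bp
Sorted largest to smallest: 5218, 2938, 1342 bp.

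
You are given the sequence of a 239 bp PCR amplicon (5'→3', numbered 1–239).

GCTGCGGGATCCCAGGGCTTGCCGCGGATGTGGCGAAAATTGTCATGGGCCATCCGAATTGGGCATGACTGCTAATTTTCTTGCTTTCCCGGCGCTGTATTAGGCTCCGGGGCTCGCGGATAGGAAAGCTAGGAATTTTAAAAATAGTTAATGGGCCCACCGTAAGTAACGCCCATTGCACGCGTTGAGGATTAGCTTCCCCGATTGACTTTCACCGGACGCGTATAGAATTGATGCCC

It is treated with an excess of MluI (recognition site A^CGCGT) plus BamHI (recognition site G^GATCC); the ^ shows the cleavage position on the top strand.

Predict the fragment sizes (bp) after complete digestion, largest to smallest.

MluI sites (ACGCGT) start at positions 180, 219.
MluI cuts after the first base of each site, so after positions 180, 219.
The BamHI site (GGATCC) starts at position 7.
BamHI cuts after the first base of each site, so after position 7.
Combined cut positions: 7, 180, 219.
Linear molecule, 3 cuts → 4 fragments:
  1–7 → 7 bp
  8–180 → 173 bp
  181–219 → 39 bp
  220–239 → 20 bp
Sorted largest to smallest: 173, 39, 20, 7 bp.

173, 39, 20, 7 bp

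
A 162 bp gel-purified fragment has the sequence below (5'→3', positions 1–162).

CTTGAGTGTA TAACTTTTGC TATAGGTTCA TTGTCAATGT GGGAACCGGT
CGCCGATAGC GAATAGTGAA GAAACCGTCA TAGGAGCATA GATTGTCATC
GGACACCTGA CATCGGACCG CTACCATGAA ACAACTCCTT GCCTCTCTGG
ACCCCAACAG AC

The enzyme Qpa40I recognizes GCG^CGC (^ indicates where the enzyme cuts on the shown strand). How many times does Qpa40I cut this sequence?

0

No occurrence of GCGCGC is present in the sequence.
Qpa40I does not cut: 0 sites.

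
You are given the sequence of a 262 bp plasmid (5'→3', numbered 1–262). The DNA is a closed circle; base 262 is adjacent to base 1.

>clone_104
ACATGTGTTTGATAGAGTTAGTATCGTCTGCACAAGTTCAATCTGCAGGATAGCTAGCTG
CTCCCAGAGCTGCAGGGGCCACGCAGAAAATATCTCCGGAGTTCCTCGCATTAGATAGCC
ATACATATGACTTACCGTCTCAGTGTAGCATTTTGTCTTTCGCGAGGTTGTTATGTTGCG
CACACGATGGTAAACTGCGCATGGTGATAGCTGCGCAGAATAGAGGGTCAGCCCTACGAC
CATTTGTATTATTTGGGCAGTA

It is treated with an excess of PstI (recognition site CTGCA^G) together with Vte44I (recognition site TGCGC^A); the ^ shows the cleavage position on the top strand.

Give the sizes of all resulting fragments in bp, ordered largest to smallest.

PstI sites (CTGCAG) start at positions 43, 70.
PstI cuts after base 5 of each site (before the last base), so after positions 47, 74.
Vte44I sites (TGCGCA) start at positions 177, 196, 212.
Vte44I cuts after base 5 of each site (before the last base), so after positions 181, 200, 216.
Combined cut positions: 47, 74, 181, 200, 216.
Circular molecule, 5 cuts → 5 fragments:
  48–74 → 27 bp
  75–181 → 107 bp
  182–200 → 19 bp
  201–216 → 16 bp
  217–262 then 1–47 → 46 + 47 = 93 bp
Sorted largest to smallest: 107, 93, 27, 19, 16 bp.

107, 93, 27, 19, 16 bp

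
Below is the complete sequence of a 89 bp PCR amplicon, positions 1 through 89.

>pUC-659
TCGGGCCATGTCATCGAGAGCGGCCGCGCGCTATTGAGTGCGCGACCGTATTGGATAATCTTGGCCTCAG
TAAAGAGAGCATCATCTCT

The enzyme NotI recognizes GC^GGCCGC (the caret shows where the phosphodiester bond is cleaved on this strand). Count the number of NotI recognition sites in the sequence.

1

GCGGCCGC occurs starting at position 20.
NotI cuts at 1 site.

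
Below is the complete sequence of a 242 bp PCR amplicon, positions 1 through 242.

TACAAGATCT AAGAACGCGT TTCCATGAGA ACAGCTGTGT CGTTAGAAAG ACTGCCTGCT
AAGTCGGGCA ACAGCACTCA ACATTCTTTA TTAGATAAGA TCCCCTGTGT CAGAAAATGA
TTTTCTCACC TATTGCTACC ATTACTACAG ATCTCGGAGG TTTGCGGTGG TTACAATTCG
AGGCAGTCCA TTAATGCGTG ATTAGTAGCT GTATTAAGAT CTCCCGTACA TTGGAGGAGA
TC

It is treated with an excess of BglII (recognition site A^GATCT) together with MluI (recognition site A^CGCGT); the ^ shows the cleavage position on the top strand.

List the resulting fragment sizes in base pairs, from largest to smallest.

134, 68, 25, 10, 5 bp

BglII sites (AGATCT) start at positions 5, 149, 217.
BglII cuts after the first base of each site, so after positions 5, 149, 217.
The MluI site (ACGCGT) starts at position 15.
MluI cuts after the first base of each site, so after position 15.
Combined cut positions: 5, 15, 149, 217.
Linear molecule, 4 cuts → 5 fragments:
  1–5 → 5 bp
  6–15 → 10 bp
  16–149 → 134 bp
  150–217 → 68 bp
  218–242 → 25 bp
Sorted largest to smallest: 134, 68, 25, 10, 5 bp.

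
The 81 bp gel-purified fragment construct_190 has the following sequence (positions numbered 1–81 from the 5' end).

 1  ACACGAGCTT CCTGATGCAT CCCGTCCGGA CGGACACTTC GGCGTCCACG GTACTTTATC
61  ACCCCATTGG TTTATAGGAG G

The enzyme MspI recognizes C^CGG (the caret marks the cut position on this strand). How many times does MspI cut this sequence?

1

CCGG occurs starting at position 26.
MspI cuts at 1 site.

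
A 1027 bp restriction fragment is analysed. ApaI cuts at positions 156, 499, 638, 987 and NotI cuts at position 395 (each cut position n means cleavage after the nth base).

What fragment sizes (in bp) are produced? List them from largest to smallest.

Combined cut positions (sorted): 156, 395, 499, 638, 987.
Linear molecule, 5 cuts → 6 fragments:
  156 − 0 = 156 bp
  395 − 156 = 239 bp
  499 − 395 = 104 bp
  638 − 499 = 139 bp
  987 − 638 = 349 bp
  1027 − 987 = 40 bp
Sorted largest to smallest: 349, 239, 156, 139, 104, 40 bp.

349, 239, 156, 139, 104, 40 bp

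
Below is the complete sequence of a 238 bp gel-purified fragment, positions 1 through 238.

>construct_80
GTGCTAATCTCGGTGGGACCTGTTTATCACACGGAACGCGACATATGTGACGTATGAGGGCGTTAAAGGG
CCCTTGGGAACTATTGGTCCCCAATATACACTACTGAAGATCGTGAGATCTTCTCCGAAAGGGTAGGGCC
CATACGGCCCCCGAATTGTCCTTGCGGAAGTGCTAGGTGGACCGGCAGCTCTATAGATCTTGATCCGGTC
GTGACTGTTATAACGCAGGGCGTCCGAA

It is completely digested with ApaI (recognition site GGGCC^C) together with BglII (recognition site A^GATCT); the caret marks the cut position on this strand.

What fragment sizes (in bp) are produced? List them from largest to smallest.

72, 55, 44, 43, 24 bp

ApaI sites (GGGCCC) start at positions 68, 136.
ApaI cuts after base 5 of each site (before the last base), so after positions 72, 140.
BglII sites (AGATCT) start at positions 116, 195.
BglII cuts after the first base of each site, so after positions 116, 195.
Combined cut positions: 72, 116, 140, 195.
Linear molecule, 4 cuts → 5 fragments:
  1–72 → 72 bp
  73–116 → 44 bp
  117–140 → 24 bp
  141–195 → 55 bp
  196–238 → 43 bp
Sorted largest to smallest: 72, 55, 44, 43, 24 bp.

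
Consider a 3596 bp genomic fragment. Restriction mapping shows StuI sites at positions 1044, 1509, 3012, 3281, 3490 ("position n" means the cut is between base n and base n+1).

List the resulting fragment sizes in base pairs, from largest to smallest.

Linear molecule, 5 cuts → 6 fragments:
  1044 − 0 = 1044 bp
  1509 − 1044 = 465 bp
  3012 − 1509 = 1503 bp
  3281 − 3012 = 269 bp
  3490 − 3281 = 209 bp
  3596 − 3490 = 106 bp
Sorted largest to smallest: 1503, 1044, 465, 269, 209, 106 bp.

1503, 1044, 465, 269, 209, 106 bp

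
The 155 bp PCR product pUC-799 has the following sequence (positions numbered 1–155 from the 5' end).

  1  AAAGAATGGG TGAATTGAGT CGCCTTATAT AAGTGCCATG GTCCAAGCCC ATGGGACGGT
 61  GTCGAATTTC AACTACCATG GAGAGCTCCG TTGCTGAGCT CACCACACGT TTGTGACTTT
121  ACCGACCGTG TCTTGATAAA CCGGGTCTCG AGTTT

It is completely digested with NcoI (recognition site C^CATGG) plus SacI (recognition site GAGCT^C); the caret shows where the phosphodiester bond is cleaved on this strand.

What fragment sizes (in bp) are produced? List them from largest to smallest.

NcoI sites (CCATGG) start at positions 36, 49, 76.
NcoI cuts after the first base of each site, so after positions 36, 49, 76.
SacI sites (GAGCTC) start at positions 83, 96.
SacI cuts after base 5 of each site (before the last base), so after positions 87, 100.
Combined cut positions: 36, 49, 76, 87, 100.
Linear molecule, 5 cuts → 6 fragments:
  1–36 → 36 bp
  37–49 → 13 bp
  50–76 → 27 bp
  77–87 → 11 bp
  88–100 → 13 bp
  101–155 → 55 bp
Sorted largest to smallest: 55, 36, 27, 13, 13, 11 bp.

55, 36, 27, 13, 13, 11 bp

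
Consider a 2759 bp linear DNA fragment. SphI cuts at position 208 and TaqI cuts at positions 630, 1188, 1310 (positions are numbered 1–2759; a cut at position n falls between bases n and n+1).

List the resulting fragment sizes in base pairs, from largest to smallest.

1449, 558, 422, 208, 122 bp

Combined cut positions (sorted): 208, 630, 1188, 1310.
Linear molecule, 4 cuts → 5 fragments:
  208 − 0 = 208 bp
  630 − 208 = 422 bp
  1188 − 630 = 558 bp
  1310 − 1188 = 122 bp
  2759 − 1310 = 1449 bp
Sorted largest to smallest: 1449, 558, 422, 208, 122 bp.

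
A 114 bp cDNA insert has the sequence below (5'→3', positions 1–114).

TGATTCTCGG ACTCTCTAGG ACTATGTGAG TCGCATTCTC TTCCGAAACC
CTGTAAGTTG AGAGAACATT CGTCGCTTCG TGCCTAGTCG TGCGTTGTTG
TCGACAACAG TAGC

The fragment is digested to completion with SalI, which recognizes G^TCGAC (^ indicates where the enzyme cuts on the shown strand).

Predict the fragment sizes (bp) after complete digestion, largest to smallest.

100, 14 bp

The SalI site (GTCGAC) starts at position 100.
SalI cuts after the first base of each site, so after position 100.
Linear molecule, 1 cut → 2 fragments:
  1–100 → 100 bp
  101–114 → 14 bp
Sorted largest to smallest: 100, 14 bp.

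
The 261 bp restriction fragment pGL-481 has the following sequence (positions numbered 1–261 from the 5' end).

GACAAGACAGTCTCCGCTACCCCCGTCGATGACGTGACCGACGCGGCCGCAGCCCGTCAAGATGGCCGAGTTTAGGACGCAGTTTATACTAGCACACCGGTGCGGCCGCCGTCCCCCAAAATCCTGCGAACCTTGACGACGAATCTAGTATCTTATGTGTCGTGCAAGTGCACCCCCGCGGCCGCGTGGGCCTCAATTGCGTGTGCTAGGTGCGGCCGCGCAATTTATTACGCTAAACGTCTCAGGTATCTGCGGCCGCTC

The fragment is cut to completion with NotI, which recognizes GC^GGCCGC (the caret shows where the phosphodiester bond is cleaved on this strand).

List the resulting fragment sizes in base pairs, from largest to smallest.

NotI sites (GCGGCCGC) start at positions 43, 102, 178, 212, 252.
NotI cuts after base 2 of each site, so after positions 44, 103, 179, 213, 253.
Linear molecule, 5 cuts → 6 fragments:
  1–44 → 44 bp
  45–103 → 59 bp
  104–179 → 76 bp
  180–213 → 34 bp
  214–253 → 40 bp
  254–261 → 8 bp
Sorted largest to smallest: 76, 59, 44, 40, 34, 8 bp.

76, 59, 44, 40, 34, 8 bp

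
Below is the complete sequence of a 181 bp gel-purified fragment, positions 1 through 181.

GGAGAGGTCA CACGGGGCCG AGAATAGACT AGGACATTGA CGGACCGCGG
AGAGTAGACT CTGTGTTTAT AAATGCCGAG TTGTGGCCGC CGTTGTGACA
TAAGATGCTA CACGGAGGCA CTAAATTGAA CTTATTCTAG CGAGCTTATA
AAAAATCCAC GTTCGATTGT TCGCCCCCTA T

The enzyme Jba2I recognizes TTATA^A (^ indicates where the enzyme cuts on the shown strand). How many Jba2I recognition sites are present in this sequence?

2

TTATAA occurs starting at positions 67, 146.
Jba2I cuts at 2 sites.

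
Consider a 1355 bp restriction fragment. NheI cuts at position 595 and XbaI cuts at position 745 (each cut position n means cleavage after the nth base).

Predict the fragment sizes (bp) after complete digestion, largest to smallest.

610, 595, 150 bp

Combined cut positions (sorted): 595, 745.
Linear molecule, 2 cuts → 3 fragments:
  595 − 0 = 595 bp
  745 − 595 = 150 bp
  1355 − 745 = 610 bp
Sorted largest to smallest: 610, 595, 150 bp.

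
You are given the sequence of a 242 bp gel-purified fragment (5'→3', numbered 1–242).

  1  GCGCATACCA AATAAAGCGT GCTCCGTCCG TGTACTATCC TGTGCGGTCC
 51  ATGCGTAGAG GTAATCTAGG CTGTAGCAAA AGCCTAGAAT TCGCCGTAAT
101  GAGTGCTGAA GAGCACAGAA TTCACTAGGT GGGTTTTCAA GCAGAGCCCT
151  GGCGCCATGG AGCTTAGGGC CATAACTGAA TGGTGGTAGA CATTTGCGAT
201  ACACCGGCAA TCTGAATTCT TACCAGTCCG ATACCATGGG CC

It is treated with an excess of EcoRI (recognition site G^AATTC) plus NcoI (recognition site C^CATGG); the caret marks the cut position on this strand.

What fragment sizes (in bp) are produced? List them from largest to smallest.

EcoRI sites (GAATTC) start at positions 87, 118, 214.
EcoRI cuts after the first base of each site, so after positions 87, 118, 214.
NcoI sites (CCATGG) start at positions 155, 234.
NcoI cuts after the first base of each site, so after positions 155, 234.
Combined cut positions: 87, 118, 155, 214, 234.
Linear molecule, 5 cuts → 6 fragments:
  1–87 → 87 bp
  88–118 → 31 bp
  119–155 → 37 bp
  156–214 → 59 bp
  215–234 → 20 bp
  235–242 → 8 bp
Sorted largest to smallest: 87, 59, 37, 31, 20, 8 bp.

87, 59, 37, 31, 20, 8 bp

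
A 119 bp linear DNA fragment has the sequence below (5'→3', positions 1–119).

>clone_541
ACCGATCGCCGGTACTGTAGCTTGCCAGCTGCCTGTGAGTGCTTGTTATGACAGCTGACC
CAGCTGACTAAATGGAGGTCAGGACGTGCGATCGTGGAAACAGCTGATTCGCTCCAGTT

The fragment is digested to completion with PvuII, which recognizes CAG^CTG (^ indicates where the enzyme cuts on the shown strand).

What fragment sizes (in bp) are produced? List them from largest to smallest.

40, 28, 26, 16, 9 bp

PvuII sites (CAGCTG) start at positions 26, 52, 61, 101.
PvuII cuts after base 3 of each site, so after positions 28, 54, 63, 103.
Linear molecule, 4 cuts → 5 fragments:
  1–28 → 28 bp
  29–54 → 26 bp
  55–63 → 9 bp
  64–103 → 40 bp
  104–119 → 16 bp
Sorted largest to smallest: 40, 28, 26, 16, 9 bp.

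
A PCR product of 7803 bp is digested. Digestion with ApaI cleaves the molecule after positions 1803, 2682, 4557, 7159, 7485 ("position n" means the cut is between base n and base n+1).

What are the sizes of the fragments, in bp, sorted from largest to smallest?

Linear molecule, 5 cuts → 6 fragments:
  1803 − 0 = 1803 bp
  2682 − 1803 = 879 bp
  4557 − 2682 = 1875 bp
  7159 − 4557 = 2602 bp
  7485 − 7159 = 326 bp
  7803 − 7485 = 318 bp
Sorted largest to smallest: 2602, 1875, 1803, 879, 326, 318 bp.

2602, 1875, 1803, 879, 326, 318 bp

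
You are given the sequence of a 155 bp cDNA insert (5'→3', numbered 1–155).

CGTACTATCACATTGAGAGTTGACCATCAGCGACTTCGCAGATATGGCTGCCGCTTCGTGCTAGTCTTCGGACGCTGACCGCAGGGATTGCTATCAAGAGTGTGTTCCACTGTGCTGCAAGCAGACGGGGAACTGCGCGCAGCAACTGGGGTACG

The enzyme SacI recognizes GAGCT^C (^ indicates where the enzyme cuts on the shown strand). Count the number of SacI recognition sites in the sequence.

0

No occurrence of GAGCTC is present in the sequence.
SacI does not cut: 0 sites.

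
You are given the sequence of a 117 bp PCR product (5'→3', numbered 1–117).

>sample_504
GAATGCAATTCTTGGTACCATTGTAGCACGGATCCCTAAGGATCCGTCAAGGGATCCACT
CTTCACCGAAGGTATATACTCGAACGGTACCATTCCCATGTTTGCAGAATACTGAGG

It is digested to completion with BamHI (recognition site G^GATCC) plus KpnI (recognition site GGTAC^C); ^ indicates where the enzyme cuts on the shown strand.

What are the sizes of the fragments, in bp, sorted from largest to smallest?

38, 27, 18, 12, 12, 10 bp

BamHI sites (GGATCC) start at positions 30, 40, 52.
BamHI cuts after the first base of each site, so after positions 30, 40, 52.
KpnI sites (GGTACC) start at positions 14, 86.
KpnI cuts after base 5 of each site (before the last base), so after positions 18, 90.
Combined cut positions: 18, 30, 40, 52, 90.
Linear molecule, 5 cuts → 6 fragments:
  1–18 → 18 bp
  19–30 → 12 bp
  31–40 → 10 bp
  41–52 → 12 bp
  53–90 → 38 bp
  91–117 → 27 bp
Sorted largest to smallest: 38, 27, 18, 12, 12, 10 bp.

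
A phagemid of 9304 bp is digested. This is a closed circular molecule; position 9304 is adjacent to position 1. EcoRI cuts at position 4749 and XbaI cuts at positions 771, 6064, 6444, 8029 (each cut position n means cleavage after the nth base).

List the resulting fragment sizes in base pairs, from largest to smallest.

3978, 2046, 1585, 1315, 380 bp

Combined cut positions (sorted): 771, 4749, 6064, 6444, 8029.
Circular molecule, 5 cuts → 5 fragments:
  4749 − 771 = 3978 bp
  6064 − 4749 = 1315 bp
  6444 − 6064 = 380 bp
  8029 − 6444 = 1585 bp
  wrap: 9304 − 8029 + 771 = 2046 bp
Sorted largest to smallest: 3978, 2046, 1585, 1315, 380 bp.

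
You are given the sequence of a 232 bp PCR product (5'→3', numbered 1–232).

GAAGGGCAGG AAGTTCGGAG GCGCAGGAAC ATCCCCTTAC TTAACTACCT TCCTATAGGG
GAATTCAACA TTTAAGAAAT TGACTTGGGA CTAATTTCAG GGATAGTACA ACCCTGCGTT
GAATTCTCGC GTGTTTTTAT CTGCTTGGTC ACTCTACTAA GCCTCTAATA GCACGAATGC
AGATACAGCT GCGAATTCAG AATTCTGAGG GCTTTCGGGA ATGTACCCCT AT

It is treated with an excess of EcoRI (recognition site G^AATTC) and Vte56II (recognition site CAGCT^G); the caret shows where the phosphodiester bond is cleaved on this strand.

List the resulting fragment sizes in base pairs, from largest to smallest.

69, 61, 60, 32, 7, 3 bp

EcoRI sites (GAATTC) start at positions 61, 121, 193, 200.
EcoRI cuts after the first base of each site, so after positions 61, 121, 193, 200.
The Vte56II site (CAGCTG) starts at position 186.
Vte56II cuts after base 5 of each site (before the last base), so after position 190.
Combined cut positions: 61, 121, 190, 193, 200.
Linear molecule, 5 cuts → 6 fragments:
  1–61 → 61 bp
  62–121 → 60 bp
  122–190 → 69 bp
  191–193 → 3 bp
  194–200 → 7 bp
  201–232 → 32 bp
Sorted largest to smallest: 69, 61, 60, 32, 7, 3 bp.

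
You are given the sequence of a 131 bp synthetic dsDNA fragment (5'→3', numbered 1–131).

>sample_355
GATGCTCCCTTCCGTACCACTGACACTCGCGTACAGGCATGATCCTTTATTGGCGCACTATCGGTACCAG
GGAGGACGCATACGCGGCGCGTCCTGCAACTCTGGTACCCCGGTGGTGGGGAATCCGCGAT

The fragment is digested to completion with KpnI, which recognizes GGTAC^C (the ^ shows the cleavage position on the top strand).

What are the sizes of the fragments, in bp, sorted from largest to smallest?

KpnI sites (GGTACC) start at positions 63, 104.
KpnI cuts after base 5 of each site (before the last base), so after positions 67, 108.
Linear molecule, 2 cuts → 3 fragments:
  1–67 → 67 bp
  68–108 → 41 bp
  109–131 → 23 bp
Sorted largest to smallest: 67, 41, 23 bp.

67, 41, 23 bp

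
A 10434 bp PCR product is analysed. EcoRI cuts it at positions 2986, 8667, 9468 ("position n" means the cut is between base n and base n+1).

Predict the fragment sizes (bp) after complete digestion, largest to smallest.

5681, 2986, 966, 801 bp

Linear molecule, 3 cuts → 4 fragments:
  2986 − 0 = 2986 bp
  8667 − 2986 = 5681 bp
  9468 − 8667 = 801 bp
  10434 − 9468 = 966 bp
Sorted largest to smallest: 5681, 2986, 966, 801 bp.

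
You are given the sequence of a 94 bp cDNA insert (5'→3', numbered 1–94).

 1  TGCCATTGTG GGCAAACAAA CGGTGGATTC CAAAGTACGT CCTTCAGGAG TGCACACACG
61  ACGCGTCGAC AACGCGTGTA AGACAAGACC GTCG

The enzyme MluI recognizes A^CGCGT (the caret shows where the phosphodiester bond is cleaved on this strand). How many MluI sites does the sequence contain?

ACGCGT occurs starting at positions 61, 72.
MluI cuts at 2 sites.

2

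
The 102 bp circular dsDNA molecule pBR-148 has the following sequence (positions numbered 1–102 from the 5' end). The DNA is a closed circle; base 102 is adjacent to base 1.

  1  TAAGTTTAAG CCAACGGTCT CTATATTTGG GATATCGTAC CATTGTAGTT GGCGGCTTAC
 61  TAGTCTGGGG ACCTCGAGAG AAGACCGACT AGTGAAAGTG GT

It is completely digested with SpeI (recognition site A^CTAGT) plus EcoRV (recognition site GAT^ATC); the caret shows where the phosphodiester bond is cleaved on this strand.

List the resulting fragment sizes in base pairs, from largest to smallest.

SpeI sites (ACTAGT) start at positions 59, 88.
SpeI cuts after the first base of each site, so after positions 59, 88.
The EcoRV site (GATATC) starts at position 31.
EcoRV cuts after base 3 of each site, so after position 33.
Combined cut positions: 33, 59, 88.
Circular molecule, 3 cuts → 3 fragments:
  34–59 → 26 bp
  60–88 → 29 bp
  89–102 then 1–33 → 14 + 33 = 47 bp
Sorted largest to smallest: 47, 29, 26 bp.

47, 29, 26 bp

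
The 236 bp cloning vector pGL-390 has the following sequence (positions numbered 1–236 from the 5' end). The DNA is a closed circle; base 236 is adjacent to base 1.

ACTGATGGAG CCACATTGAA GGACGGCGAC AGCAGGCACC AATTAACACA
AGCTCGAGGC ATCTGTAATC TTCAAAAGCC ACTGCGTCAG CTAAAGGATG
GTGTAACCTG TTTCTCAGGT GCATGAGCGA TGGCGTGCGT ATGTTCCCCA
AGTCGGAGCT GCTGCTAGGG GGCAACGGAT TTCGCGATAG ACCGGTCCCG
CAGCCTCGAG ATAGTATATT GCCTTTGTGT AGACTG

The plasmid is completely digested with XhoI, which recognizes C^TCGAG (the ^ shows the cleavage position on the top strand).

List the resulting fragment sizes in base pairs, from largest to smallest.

152, 84 bp

XhoI sites (CTCGAG) start at positions 53, 205.
XhoI cuts after the first base of each site, so after positions 53, 205.
Circular molecule, 2 cuts → 2 fragments:
  54–205 → 152 bp
  206–236 then 1–53 → 31 + 53 = 84 bp
Sorted largest to smallest: 152, 84 bp.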